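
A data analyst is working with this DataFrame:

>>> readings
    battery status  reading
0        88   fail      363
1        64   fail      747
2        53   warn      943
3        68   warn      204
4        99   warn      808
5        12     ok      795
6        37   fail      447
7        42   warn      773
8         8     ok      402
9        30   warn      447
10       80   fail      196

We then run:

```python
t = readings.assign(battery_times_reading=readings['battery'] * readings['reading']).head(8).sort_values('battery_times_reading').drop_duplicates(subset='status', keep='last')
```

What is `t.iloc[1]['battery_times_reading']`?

add column battery_times_reading = readings['battery'] * readings['reading']:
    battery status  reading  battery_times_reading
0        88   fail      363                  31944
1        64   fail      747                  47808
2        53   warn      943                  49979
3        68   warn      204                  13872
4        99   warn      808                  79992
5        12     ok      795                   9540
6        37   fail      447                  16539
7        42   warn      773                  32466
8         8     ok      402                   3216
9        30   warn      447                  13410
10       80   fail      196                  15680
take first 8 rows:
   battery status  reading  battery_times_reading
0       88   fail      363                  31944
1       64   fail      747                  47808
2       53   warn      943                  49979
3       68   warn      204                  13872
4       99   warn      808                  79992
5       12     ok      795                   9540
6       37   fail      447                  16539
7       42   warn      773                  32466
sort by battery_times_reading:
   battery status  reading  battery_times_reading
5       12     ok      795                   9540
3       68   warn      204                  13872
6       37   fail      447                  16539
0       88   fail      363                  31944
7       42   warn      773                  32466
1       64   fail      747                  47808
2       53   warn      943                  49979
4       99   warn      808                  79992
drop duplicate status (keep=last):
   battery status  reading  battery_times_reading
5       12     ok      795                   9540
1       64   fail      747                  47808
4       99   warn      808                  79992
The value at position 1, column 'battery_times_reading' is 47808.

47808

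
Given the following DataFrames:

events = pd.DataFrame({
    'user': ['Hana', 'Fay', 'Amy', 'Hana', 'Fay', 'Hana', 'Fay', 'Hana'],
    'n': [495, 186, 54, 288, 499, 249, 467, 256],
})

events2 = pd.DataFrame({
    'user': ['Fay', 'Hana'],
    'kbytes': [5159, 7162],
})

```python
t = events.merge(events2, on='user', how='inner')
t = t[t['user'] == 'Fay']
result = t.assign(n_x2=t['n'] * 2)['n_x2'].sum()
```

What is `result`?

2304

merge on 'user' (how='inner') → 7 rows:
   user    n  kbytes
0  Hana  495    7162
1   Fay  186    5159
2  Hana  288    7162
3   Fay  499    5159
4  Hana  249    7162
5   Fay  467    5159
6  Hana  256    7162
filter rows where user == 'Fay':
  user    n  kbytes
1  Fay  186    5159
3  Fay  499    5159
5  Fay  467    5159
add column n_x2 = t['n'] * 2:
  user    n  kbytes  n_x2
1  Fay  186    5159   372
3  Fay  499    5159   998
5  Fay  467    5159   934
Finally, sum of column 'n_x2' = 2304.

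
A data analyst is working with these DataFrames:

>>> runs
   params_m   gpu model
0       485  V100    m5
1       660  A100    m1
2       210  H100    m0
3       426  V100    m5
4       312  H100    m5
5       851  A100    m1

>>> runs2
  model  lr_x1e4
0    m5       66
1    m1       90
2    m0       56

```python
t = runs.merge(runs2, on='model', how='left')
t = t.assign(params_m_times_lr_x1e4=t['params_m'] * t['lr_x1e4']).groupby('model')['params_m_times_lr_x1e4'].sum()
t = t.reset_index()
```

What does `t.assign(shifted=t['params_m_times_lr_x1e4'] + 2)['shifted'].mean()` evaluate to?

76158.0

merge on 'model' (how='left') → 6 rows:
   params_m   gpu model  lr_x1e4
0       485  V100    m5       66
1       660  A100    m1       90
2       210  H100    m0       56
3       426  V100    m5       66
4       312  H100    m5       66
5       851  A100    m1       90
add column params_m_times_lr_x1e4 = t['params_m'] * t['lr_x1e4']:
   params_m   gpu model  lr_x1e4  params_m_times_lr_x1e4
0       485  V100    m5       66                   32010
1       660  A100    m1       90                   59400
2       210  H100    m0       56                   11760
3       426  V100    m5       66                   28116
4       312  H100    m5       66                   20592
5       851  A100    m1       90                   76590
group by model, sum of params_m_times_lr_x1e4:
model
m0     11760
m1    135990
m5     80718
Name: params_m_times_lr_x1e4, dtype: int64
reset_index():
  model  params_m_times_lr_x1e4
0    m0                   11760
1    m1                  135990
2    m5                   80718
add column shifted = t['params_m_times_lr_x1e4'] + 2:
  model  params_m_times_lr_x1e4  shifted
0    m0                   11760    11762
1    m1                  135990   135992
2    m5                   80718    80720
So mean() = 76158.0.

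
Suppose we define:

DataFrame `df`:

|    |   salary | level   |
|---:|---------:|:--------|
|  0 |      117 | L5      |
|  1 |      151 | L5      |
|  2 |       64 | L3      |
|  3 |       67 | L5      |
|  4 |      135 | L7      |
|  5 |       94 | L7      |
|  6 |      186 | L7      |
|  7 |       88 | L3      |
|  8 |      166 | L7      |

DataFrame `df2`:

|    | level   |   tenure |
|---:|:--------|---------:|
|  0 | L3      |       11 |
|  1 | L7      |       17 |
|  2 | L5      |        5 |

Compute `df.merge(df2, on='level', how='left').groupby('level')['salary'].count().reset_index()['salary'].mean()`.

merge on 'level' (how='left') → 9 rows:
   salary level  tenure
0     117    L5       5
1     151    L5       5
2      64    L3      11
3      67    L5       5
4     135    L7      17
5      94    L7      17
6     186    L7      17
7      88    L3      11
8     166    L7      17
group by level, count of salary:
level
L3    2
L5    3
L7    4
Name: salary, dtype: int64
reset_index():
  level  salary
0    L3       2
1    L5       3
2    L7       4
Then the mean of column 'salary': 3.0

3.0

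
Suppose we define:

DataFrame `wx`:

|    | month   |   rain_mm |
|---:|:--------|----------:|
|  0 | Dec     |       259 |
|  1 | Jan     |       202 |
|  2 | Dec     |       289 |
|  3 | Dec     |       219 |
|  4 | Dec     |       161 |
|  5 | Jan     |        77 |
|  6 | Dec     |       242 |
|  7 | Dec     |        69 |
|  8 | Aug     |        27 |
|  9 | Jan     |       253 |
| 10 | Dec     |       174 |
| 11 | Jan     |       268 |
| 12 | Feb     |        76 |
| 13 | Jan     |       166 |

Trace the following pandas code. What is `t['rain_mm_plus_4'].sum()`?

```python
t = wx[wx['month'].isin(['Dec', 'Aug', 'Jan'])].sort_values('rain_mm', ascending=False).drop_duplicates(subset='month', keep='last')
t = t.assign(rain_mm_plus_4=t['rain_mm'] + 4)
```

filter rows where month in ['Dec', 'Aug', 'Jan']:
   month  rain_mm
0    Dec      259
1    Jan      202
2    Dec      289
3    Dec      219
4    Dec      161
5    Jan       77
6    Dec      242
7    Dec       69
8    Aug       27
9    Jan      253
10   Dec      174
11   Jan      268
13   Jan      166
sort by rain_mm descending:
   month  rain_mm
2    Dec      289
11   Jan      268
0    Dec      259
9    Jan      253
6    Dec      242
3    Dec      219
1    Jan      202
10   Dec      174
13   Jan      166
4    Dec      161
5    Jan       77
7    Dec       69
8    Aug       27
drop duplicate month (keep=last):
  month  rain_mm
5   Jan       77
7   Dec       69
8   Aug       27
add column rain_mm_plus_4 = t['rain_mm'] + 4:
  month  rain_mm  rain_mm_plus_4
5   Jan       77              81
7   Dec       69              73
8   Aug       27              31
Then the sum of column 'rain_mm_plus_4': 185

185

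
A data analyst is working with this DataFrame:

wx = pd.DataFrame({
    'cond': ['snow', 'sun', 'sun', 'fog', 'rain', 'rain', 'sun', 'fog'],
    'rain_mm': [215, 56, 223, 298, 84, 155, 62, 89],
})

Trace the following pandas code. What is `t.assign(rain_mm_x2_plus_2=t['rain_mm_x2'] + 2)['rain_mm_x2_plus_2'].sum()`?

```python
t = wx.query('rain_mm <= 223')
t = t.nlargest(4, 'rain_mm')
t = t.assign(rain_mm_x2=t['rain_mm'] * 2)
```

filter rows where rain_mm <= 223:
   cond  rain_mm
0  snow      215
1   sun       56
2   sun      223
4  rain       84
5  rain      155
6   sun       62
7   fog       89
take 4 rows with largest rain_mm:
   cond  rain_mm
2   sun      223
0  snow      215
5  rain      155
7   fog       89
add column rain_mm_x2 = t['rain_mm'] * 2:
   cond  rain_mm  rain_mm_x2
2   sun      223         446
0  snow      215         430
5  rain      155         310
7   fog       89         178
add column rain_mm_x2_plus_2 = t['rain_mm_x2'] + 2:
   cond  rain_mm  rain_mm_x2  rain_mm_x2_plus_2
2   sun      223         446                448
0  snow      215         430                432
5  rain      155         310                312
7   fog       89         178                180
Taking the sum of column 'rain_mm_x2_plus_2' gives 1372.

1372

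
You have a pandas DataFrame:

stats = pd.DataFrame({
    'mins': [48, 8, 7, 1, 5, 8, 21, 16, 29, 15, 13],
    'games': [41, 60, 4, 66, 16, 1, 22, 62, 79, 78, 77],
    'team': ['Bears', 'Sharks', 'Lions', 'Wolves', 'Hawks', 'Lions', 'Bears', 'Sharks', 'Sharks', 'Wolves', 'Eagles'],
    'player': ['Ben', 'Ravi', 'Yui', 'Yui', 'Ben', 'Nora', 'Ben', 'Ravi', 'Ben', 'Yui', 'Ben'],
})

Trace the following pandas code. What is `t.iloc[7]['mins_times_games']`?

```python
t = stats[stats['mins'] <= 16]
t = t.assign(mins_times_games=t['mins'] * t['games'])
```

filter rows where mins <= 16:
    mins  games    team player
1      8     60  Sharks   Ravi
2      7      4   Lions    Yui
3      1     66  Wolves    Yui
4      5     16   Hawks    Ben
5      8      1   Lions   Nora
7     16     62  Sharks   Ravi
9     15     78  Wolves    Yui
10    13     77  Eagles    Ben
add column mins_times_games = t['mins'] * t['games']:
    mins  games    team player  mins_times_games
1      8     60  Sharks   Ravi               480
2      7      4   Lions    Yui                28
3      1     66  Wolves    Yui                66
4      5     16   Hawks    Ben                80
5      8      1   Lions   Nora                 8
7     16     62  Sharks   Ravi               992
9     15     78  Wolves    Yui              1170
10    13     77  Eagles    Ben              1001
The value at position 7, column 'mins_times_games' is 1001.

1001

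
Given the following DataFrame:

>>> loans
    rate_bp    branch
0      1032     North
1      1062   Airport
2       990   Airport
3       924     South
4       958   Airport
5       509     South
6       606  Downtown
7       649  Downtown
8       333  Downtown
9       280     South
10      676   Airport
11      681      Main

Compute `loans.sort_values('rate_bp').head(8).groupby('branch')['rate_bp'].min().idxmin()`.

sort by rate_bp:
    rate_bp    branch
9       280     South
8       333  Downtown
5       509     South
6       606  Downtown
7       649  Downtown
10      676   Airport
11      681      Main
3       924     South
4       958   Airport
2       990   Airport
0      1032     North
1      1062   Airport
take first 8 rows:
    rate_bp    branch
9       280     South
8       333  Downtown
5       509     South
6       606  Downtown
7       649  Downtown
10      676   Airport
11      681      Main
3       924     South
group by branch, min of rate_bp:
branch
Airport     676
Downtown    333
Main        681
South       280
Name: rate_bp, dtype: int64
Reading off the label with the smallest value, we get South.

South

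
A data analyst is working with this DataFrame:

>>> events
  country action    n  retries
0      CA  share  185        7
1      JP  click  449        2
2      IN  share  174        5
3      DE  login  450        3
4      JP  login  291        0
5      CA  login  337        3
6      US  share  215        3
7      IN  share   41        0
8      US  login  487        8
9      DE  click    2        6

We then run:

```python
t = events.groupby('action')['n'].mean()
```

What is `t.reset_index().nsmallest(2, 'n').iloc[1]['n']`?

group by action, mean of n:
action
click    225.50
login    391.25
share    153.75
Name: n, dtype: float64
reset_index():
  action       n
0  click  225.50
1  login  391.25
2  share  153.75
take 2 rows with smallest n:
  action       n
2  share  153.75
0  click  225.50
Finally, value at position 1, column 'n' = 225.5.

225.5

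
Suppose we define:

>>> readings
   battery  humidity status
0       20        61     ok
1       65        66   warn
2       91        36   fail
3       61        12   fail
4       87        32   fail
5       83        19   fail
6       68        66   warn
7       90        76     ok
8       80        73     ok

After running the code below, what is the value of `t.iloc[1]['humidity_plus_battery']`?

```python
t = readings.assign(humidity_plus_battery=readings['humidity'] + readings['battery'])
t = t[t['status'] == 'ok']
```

166

add column humidity_plus_battery = readings['humidity'] + readings['battery']:
   battery  humidity status  humidity_plus_battery
0       20        61     ok                     81
1       65        66   warn                    131
2       91        36   fail                    127
3       61        12   fail                     73
4       87        32   fail                    119
5       83        19   fail                    102
6       68        66   warn                    134
7       90        76     ok                    166
8       80        73     ok                    153
filter rows where status == 'ok':
   battery  humidity status  humidity_plus_battery
0       20        61     ok                     81
7       90        76     ok                    166
8       80        73     ok                    153
Reading off the value at position 1, column 'humidity_plus_battery', we get 166.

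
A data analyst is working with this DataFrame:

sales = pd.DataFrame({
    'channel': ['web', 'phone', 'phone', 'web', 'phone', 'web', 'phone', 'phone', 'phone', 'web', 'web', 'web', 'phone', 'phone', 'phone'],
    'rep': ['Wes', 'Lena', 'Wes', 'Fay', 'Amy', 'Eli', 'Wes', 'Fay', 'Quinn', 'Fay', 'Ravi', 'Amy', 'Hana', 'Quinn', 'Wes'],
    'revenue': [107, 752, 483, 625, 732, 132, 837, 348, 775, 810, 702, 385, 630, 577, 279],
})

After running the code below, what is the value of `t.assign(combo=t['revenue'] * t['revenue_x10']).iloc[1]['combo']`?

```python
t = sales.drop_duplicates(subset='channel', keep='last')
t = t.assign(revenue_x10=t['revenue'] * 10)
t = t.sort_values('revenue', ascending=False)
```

drop duplicate channel (keep=last):
   channel  rep  revenue
11     web  Amy      385
14   phone  Wes      279
add column revenue_x10 = t['revenue'] * 10:
   channel  rep  revenue  revenue_x10
11     web  Amy      385         3850
14   phone  Wes      279         2790
sort by revenue descending:
   channel  rep  revenue  revenue_x10
11     web  Amy      385         3850
14   phone  Wes      279         2790
add column combo = t['revenue'] * t['revenue_x10']:
   channel  rep  revenue  revenue_x10    combo
11     web  Amy      385         3850  1482250
14   phone  Wes      279         2790   778410
Finally, value at position 1, column 'combo' = 778410.

778410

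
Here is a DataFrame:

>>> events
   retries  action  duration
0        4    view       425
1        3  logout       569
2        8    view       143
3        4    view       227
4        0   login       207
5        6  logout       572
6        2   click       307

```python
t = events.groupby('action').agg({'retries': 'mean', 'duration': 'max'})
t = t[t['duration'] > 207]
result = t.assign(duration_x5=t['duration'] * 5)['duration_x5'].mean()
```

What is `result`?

group by action: mean(retries), max(duration):
         retries  duration
action                    
click   2.000000       307
login   0.000000       207
logout  4.500000       572
view    5.333333       425
filter rows where duration > 207:
         retries  duration
action                    
click   2.000000       307
logout  4.500000       572
view    5.333333       425
add column duration_x5 = t['duration'] * 5:
         retries  duration  duration_x5
action                                 
click   2.000000       307         1535
logout  4.500000       572         2860
view    5.333333       425         2125

2173.33333333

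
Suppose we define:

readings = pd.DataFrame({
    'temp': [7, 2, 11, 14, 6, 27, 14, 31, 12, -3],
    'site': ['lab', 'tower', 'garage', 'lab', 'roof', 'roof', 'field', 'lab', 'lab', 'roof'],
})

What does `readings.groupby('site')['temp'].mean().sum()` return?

53.0

group by site, mean of temp:
site
field     14.0
garage    11.0
lab       16.0
roof      10.0
tower      2.0
Name: temp, dtype: float64
The sum of the resulting series is 53.0.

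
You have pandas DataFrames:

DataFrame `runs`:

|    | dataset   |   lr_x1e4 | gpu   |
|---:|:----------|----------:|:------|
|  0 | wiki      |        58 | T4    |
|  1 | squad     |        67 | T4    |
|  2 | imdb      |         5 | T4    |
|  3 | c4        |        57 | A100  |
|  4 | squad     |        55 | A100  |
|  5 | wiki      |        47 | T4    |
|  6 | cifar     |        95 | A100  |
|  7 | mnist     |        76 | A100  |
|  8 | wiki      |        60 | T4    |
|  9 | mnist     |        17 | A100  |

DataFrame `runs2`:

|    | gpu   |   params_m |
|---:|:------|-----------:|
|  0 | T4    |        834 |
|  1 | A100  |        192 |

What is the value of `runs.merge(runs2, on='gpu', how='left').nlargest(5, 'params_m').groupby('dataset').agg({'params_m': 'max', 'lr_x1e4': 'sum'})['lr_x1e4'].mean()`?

merge on 'gpu' (how='left') → 10 rows:
  dataset  lr_x1e4   gpu  params_m
0    wiki       58    T4       834
1   squad       67    T4       834
2    imdb        5    T4       834
3      c4       57  A100       192
4   squad       55  A100       192
5    wiki       47    T4       834
6   cifar       95  A100       192
7   mnist       76  A100       192
8    wiki       60    T4       834
9   mnist       17  A100       192
take 5 rows with largest params_m:
  dataset  lr_x1e4 gpu  params_m
0    wiki       58  T4       834
1   squad       67  T4       834
2    imdb        5  T4       834
5    wiki       47  T4       834
8    wiki       60  T4       834
group by dataset: max(params_m), sum(lr_x1e4):
         params_m  lr_x1e4
dataset                   
imdb          834        5
squad         834       67
wiki          834      165

79.0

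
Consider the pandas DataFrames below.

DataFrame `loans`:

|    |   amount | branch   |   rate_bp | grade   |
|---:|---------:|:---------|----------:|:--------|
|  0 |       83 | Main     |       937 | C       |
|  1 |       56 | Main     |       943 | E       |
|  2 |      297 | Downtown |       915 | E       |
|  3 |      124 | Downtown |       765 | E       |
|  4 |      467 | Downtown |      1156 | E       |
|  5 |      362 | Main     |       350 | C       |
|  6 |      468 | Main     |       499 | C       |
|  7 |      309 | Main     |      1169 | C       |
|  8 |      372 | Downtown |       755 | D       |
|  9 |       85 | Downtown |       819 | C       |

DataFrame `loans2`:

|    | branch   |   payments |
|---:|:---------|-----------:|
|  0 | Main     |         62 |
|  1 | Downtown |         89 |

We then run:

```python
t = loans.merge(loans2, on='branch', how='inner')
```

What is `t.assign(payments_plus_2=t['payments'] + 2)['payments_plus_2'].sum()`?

775

merge on 'branch' (how='inner') → 10 rows:
   amount    branch  rate_bp grade  payments
0      83      Main      937     C        62
1      56      Main      943     E        62
2     297  Downtown      915     E        89
3     124  Downtown      765     E        89
4     467  Downtown     1156     E        89
5     362      Main      350     C        62
6     468      Main      499     C        62
7     309      Main     1169     C        62
8     372  Downtown      755     D        89
9      85  Downtown      819     C        89
add column payments_plus_2 = t['payments'] + 2:
   amount    branch  rate_bp grade  payments  payments_plus_2
0      83      Main      937     C        62               64
1      56      Main      943     E        62               64
2     297  Downtown      915     E        89               91
3     124  Downtown      765     E        89               91
4     467  Downtown     1156     E        89               91
5     362      Main      350     C        62               64
6     468      Main      499     C        62               64
7     309      Main     1169     C        62               64
8     372  Downtown      755     D        89               91
9      85  Downtown      819     C        89               91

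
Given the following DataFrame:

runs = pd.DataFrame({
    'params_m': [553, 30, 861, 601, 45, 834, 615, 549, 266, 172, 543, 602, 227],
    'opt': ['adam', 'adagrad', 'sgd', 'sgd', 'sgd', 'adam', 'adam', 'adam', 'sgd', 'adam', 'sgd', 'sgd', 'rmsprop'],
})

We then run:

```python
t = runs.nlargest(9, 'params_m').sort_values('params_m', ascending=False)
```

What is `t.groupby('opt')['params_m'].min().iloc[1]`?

266

take 9 rows with largest params_m:
    params_m   opt
2        861   sgd
5        834  adam
6        615  adam
11       602   sgd
3        601   sgd
0        553  adam
7        549  adam
10       543   sgd
8        266   sgd
sort by params_m descending:
    params_m   opt
2        861   sgd
5        834  adam
6        615  adam
11       602   sgd
3        601   sgd
0        553  adam
7        549  adam
10       543   sgd
8        266   sgd
group by opt, min of params_m:
opt
adam    549
sgd     266
Name: params_m, dtype: int64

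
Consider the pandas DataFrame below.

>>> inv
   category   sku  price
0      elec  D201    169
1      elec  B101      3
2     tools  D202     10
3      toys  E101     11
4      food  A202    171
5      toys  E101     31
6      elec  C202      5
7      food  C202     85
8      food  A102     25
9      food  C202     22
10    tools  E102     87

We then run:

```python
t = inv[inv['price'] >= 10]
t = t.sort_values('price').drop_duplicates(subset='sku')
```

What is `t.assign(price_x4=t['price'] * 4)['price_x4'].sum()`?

1980

filter rows where price >= 10:
   category   sku  price
0      elec  D201    169
2     tools  D202     10
3      toys  E101     11
4      food  A202    171
5      toys  E101     31
7      food  C202     85
8      food  A102     25
9      food  C202     22
10    tools  E102     87
sort by price:
   category   sku  price
2     tools  D202     10
3      toys  E101     11
9      food  C202     22
8      food  A102     25
5      toys  E101     31
7      food  C202     85
10    tools  E102     87
0      elec  D201    169
4      food  A202    171
drop duplicate sku (keep=first):
   category   sku  price
2     tools  D202     10
3      toys  E101     11
9      food  C202     22
8      food  A102     25
10    tools  E102     87
0      elec  D201    169
4      food  A202    171
add column price_x4 = t['price'] * 4:
   category   sku  price  price_x4
2     tools  D202     10        40
3      toys  E101     11        44
9      food  C202     22        88
8      food  A102     25       100
10    tools  E102     87       348
0      elec  D201    169       676
4      food  A202    171       684
Reading off the sum of column 'price_x4', we get 1980.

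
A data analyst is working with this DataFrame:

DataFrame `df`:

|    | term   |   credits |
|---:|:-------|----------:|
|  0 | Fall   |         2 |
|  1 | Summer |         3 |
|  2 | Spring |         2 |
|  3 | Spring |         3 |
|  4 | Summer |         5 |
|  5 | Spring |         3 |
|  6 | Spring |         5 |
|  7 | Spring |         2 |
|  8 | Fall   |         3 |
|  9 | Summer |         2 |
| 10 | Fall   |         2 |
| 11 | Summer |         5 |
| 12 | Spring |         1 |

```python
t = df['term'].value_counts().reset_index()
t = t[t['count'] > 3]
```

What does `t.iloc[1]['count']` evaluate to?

4

value_counts of term:
term
Spring    6
Summer    4
Fall      3
Name: count, dtype: int64
reset_index():
     term  count
0  Spring      6
1  Summer      4
2    Fall      3
filter rows where count > 3:
     term  count
0  Spring      6
1  Summer      4
Finally, value at position 1, column 'count' = 4.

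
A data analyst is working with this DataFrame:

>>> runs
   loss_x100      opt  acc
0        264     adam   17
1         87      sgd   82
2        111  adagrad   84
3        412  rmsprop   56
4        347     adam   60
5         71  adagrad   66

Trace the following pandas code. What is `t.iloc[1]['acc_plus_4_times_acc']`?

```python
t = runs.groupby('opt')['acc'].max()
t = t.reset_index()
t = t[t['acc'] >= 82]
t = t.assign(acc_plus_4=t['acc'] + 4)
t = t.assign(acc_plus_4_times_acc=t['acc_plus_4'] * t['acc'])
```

group by opt, max of acc:
opt
adagrad    84
adam       60
rmsprop    56
sgd        82
Name: acc, dtype: int64
reset_index():
       opt  acc
0  adagrad   84
1     adam   60
2  rmsprop   56
3      sgd   82
filter rows where acc >= 82:
       opt  acc
0  adagrad   84
3      sgd   82
add column acc_plus_4 = t['acc'] + 4:
       opt  acc  acc_plus_4
0  adagrad   84          88
3      sgd   82          86
add column acc_plus_4_times_acc = t['acc_plus_4'] * t['acc']:
       opt  acc  acc_plus_4  acc_plus_4_times_acc
0  adagrad   84          88                  7392
3      sgd   82          86                  7052

7052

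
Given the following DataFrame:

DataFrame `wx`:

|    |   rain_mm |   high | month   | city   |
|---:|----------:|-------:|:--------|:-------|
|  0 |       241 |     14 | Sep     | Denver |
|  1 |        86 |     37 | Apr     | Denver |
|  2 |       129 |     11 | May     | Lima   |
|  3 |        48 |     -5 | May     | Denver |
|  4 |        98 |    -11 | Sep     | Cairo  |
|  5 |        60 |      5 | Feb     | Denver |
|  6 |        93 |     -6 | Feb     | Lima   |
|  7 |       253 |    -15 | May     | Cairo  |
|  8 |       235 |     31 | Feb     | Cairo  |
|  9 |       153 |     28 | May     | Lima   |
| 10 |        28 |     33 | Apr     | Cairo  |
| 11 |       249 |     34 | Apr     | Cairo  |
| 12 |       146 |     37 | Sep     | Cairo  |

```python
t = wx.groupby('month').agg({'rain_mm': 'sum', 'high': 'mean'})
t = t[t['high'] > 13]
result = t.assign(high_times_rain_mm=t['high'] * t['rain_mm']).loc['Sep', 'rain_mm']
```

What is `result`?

485

group by month: sum(rain_mm), mean(high):
       rain_mm       high
month                    
Apr        363  34.666667
Feb        388  10.000000
May        583   4.750000
Sep        485  13.333333
filter rows where high > 13:
       rain_mm       high
month                    
Apr        363  34.666667
Sep        485  13.333333
add column high_times_rain_mm = t['high'] * t['rain_mm']:
       rain_mm       high  high_times_rain_mm
month                                        
Apr        363  34.666667        12584.000000
Sep        485  13.333333         6466.666667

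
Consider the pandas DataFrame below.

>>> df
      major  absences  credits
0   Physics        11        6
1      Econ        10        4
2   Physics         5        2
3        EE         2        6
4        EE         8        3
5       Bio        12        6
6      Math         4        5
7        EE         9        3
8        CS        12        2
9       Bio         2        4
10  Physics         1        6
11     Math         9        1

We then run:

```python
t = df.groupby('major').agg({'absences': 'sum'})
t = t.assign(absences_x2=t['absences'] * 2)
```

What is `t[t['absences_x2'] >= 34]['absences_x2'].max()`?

38

group by major, sum of absences:
         absences
major            
Bio            14
CS             12
EE             19
Econ           10
Math           13
Physics        17
add column absences_x2 = t['absences'] * 2:
         absences  absences_x2
major                         
Bio            14           28
CS             12           24
EE             19           38
Econ           10           20
Math           13           26
Physics        17           34
filter rows where absences_x2 >= 34:
         absences  absences_x2
major                         
EE             19           38
Physics        17           34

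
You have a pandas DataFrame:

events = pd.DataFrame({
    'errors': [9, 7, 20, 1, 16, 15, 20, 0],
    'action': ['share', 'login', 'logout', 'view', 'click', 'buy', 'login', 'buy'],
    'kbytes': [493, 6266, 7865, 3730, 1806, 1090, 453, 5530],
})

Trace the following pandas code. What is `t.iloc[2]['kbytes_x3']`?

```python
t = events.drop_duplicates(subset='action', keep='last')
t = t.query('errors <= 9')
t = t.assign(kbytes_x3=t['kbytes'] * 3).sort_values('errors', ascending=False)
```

16590

drop duplicate action (keep=last):
   errors  action  kbytes
0       9   share     493
2      20  logout    7865
3       1    view    3730
4      16   click    1806
6      20   login     453
7       0     buy    5530
filter rows where errors <= 9:
   errors action  kbytes
0       9  share     493
3       1   view    3730
7       0    buy    5530
add column kbytes_x3 = t['kbytes'] * 3:
   errors action  kbytes  kbytes_x3
0       9  share     493       1479
3       1   view    3730      11190
7       0    buy    5530      16590
sort by errors descending:
   errors action  kbytes  kbytes_x3
0       9  share     493       1479
3       1   view    3730      11190
7       0    buy    5530      16590
Then the value at position 2, column 'kbytes_x3': 16590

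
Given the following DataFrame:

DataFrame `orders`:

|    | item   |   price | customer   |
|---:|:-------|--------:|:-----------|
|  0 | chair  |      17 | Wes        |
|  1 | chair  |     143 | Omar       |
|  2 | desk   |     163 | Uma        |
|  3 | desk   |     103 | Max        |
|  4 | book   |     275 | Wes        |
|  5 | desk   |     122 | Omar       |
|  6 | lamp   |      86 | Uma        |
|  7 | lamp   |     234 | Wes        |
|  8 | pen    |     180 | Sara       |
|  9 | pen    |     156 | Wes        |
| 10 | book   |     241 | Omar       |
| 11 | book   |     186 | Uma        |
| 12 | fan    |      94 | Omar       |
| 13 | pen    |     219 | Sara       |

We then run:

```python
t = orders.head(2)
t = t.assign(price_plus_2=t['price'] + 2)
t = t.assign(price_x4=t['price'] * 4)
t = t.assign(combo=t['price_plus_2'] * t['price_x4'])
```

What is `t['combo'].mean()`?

42116.0

take first 2 rows:
    item  price customer
0  chair     17      Wes
1  chair    143     Omar
add column price_plus_2 = t['price'] + 2:
    item  price customer  price_plus_2
0  chair     17      Wes            19
1  chair    143     Omar           145
add column price_x4 = t['price'] * 4:
    item  price customer  price_plus_2  price_x4
0  chair     17      Wes            19        68
1  chair    143     Omar           145       572
add column combo = t['price_plus_2'] * t['price_x4']:
    item  price customer  price_plus_2  price_x4  combo
0  chair     17      Wes            19        68   1292
1  chair    143     Omar           145       572  82940
Finally, mean of column 'combo' = 42116.0.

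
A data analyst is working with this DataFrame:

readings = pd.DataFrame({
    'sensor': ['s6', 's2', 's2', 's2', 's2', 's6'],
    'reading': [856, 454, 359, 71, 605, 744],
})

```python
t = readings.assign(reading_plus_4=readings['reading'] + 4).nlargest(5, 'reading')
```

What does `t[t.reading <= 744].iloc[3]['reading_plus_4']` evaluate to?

363

add column reading_plus_4 = readings['reading'] + 4:
  sensor  reading  reading_plus_4
0     s6      856             860
1     s2      454             458
2     s2      359             363
3     s2       71              75
4     s2      605             609
5     s6      744             748
take 5 rows with largest reading:
  sensor  reading  reading_plus_4
0     s6      856             860
5     s6      744             748
4     s2      605             609
1     s2      454             458
2     s2      359             363
filter rows where reading <= 744:
  sensor  reading  reading_plus_4
5     s6      744             748
4     s2      605             609
1     s2      454             458
2     s2      359             363
Taking the value at position 3, column 'reading_plus_4' gives 363.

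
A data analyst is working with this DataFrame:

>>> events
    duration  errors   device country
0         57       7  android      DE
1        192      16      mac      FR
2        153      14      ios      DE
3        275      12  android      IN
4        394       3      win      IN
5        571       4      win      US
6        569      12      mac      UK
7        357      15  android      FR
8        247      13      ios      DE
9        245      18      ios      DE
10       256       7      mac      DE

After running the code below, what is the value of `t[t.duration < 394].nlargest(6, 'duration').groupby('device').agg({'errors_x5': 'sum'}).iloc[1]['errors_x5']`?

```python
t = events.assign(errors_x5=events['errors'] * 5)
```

add column errors_x5 = events['errors'] * 5:
    duration  errors   device country  errors_x5
0         57       7  android      DE         35
1        192      16      mac      FR         80
2        153      14      ios      DE         70
3        275      12  android      IN         60
4        394       3      win      IN         15
5        571       4      win      US         20
6        569      12      mac      UK         60
7        357      15  android      FR         75
8        247      13      ios      DE         65
9        245      18      ios      DE         90
10       256       7      mac      DE         35
filter rows where duration < 394:
    duration  errors   device country  errors_x5
0         57       7  android      DE         35
1        192      16      mac      FR         80
2        153      14      ios      DE         70
3        275      12  android      IN         60
7        357      15  android      FR         75
8        247      13      ios      DE         65
9        245      18      ios      DE         90
10       256       7      mac      DE         35
take 6 rows with largest duration:
    duration  errors   device country  errors_x5
7        357      15  android      FR         75
3        275      12  android      IN         60
10       256       7      mac      DE         35
8        247      13      ios      DE         65
9        245      18      ios      DE         90
1        192      16      mac      FR         80
group by device, sum of errors_x5:
         errors_x5
device            
android        135
ios            155
mac            115

155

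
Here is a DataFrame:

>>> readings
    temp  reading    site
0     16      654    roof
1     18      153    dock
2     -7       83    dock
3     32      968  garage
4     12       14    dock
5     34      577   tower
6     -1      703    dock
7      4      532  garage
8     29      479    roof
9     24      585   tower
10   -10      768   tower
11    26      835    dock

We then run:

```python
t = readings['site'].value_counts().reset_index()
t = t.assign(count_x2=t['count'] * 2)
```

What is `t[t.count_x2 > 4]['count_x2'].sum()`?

16

value_counts of site:
site
dock      5
tower     3
roof      2
garage    2
Name: count, dtype: int64
reset_index():
     site  count
0    dock      5
1   tower      3
2    roof      2
3  garage      2
add column count_x2 = t['count'] * 2:
     site  count  count_x2
0    dock      5        10
1   tower      3         6
2    roof      2         4
3  garage      2         4
filter rows where count_x2 > 4:
    site  count  count_x2
0   dock      5        10
1  tower      3         6
Reading off the sum of column 'count_x2', we get 16.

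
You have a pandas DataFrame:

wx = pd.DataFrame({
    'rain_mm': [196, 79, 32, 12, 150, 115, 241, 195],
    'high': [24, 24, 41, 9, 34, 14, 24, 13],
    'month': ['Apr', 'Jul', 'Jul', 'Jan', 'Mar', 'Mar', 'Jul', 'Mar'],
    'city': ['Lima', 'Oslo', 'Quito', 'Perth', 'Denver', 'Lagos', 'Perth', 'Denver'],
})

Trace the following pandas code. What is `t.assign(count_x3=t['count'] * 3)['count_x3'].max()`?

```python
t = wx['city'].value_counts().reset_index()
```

6

value_counts of city:
city
Perth     2
Denver    2
Lima      1
Oslo      1
Quito     1
Lagos     1
Name: count, dtype: int64
reset_index():
     city  count
0   Perth      2
1  Denver      2
2    Lima      1
3    Oslo      1
4   Quito      1
5   Lagos      1
add column count_x3 = t['count'] * 3:
     city  count  count_x3
0   Perth      2         6
1  Denver      2         6
2    Lima      1         3
3    Oslo      1         3
4   Quito      1         3
5   Lagos      1         3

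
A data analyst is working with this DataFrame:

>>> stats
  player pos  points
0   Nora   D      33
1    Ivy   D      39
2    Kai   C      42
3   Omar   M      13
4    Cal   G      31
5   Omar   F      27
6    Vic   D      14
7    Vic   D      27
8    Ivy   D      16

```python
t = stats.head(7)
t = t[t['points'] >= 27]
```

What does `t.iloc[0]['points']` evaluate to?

33

take first 7 rows:
  player pos  points
0   Nora   D      33
1    Ivy   D      39
2    Kai   C      42
3   Omar   M      13
4    Cal   G      31
5   Omar   F      27
6    Vic   D      14
filter rows where points >= 27:
  player pos  points
0   Nora   D      33
1    Ivy   D      39
2    Kai   C      42
4    Cal   G      31
5   Omar   F      27
Then the value at position 0, column 'points': 33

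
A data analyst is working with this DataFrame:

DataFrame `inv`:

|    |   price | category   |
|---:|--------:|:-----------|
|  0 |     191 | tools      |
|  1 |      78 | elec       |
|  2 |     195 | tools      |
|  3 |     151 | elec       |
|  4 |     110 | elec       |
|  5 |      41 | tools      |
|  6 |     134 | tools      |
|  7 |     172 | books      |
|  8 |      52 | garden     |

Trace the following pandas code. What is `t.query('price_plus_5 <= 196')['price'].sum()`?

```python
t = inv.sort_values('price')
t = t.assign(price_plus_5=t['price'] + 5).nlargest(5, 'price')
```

648

sort by price:
   price category
5     41    tools
8     52   garden
1     78     elec
4    110     elec
6    134    tools
3    151     elec
7    172    books
0    191    tools
2    195    tools
add column price_plus_5 = t['price'] + 5:
   price category  price_plus_5
5     41    tools            46
8     52   garden            57
1     78     elec            83
4    110     elec           115
6    134    tools           139
3    151     elec           156
7    172    books           177
0    191    tools           196
2    195    tools           200
take 5 rows with largest price:
   price category  price_plus_5
2    195    tools           200
0    191    tools           196
7    172    books           177
3    151     elec           156
6    134    tools           139
filter rows where price_plus_5 <= 196:
   price category  price_plus_5
0    191    tools           196
7    172    books           177
3    151     elec           156
6    134    tools           139
Reading off the sum of column 'price', we get 648.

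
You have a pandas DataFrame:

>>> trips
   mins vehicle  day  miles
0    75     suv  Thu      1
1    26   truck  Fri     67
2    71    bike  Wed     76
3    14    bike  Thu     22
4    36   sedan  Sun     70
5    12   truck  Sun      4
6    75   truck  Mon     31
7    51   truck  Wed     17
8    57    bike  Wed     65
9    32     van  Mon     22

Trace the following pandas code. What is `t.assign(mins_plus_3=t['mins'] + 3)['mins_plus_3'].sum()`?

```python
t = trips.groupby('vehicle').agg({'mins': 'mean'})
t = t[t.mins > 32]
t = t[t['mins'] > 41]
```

128.333333333

group by vehicle, mean of mins:
              mins
vehicle           
bike     47.333333
sedan    36.000000
suv      75.000000
truck    41.000000
van      32.000000
filter rows where mins > 32:
              mins
vehicle           
bike     47.333333
sedan    36.000000
suv      75.000000
truck    41.000000
filter rows where mins > 41:
              mins
vehicle           
bike     47.333333
suv      75.000000
add column mins_plus_3 = t['mins'] + 3:
              mins  mins_plus_3
vehicle                        
bike     47.333333    50.333333
suv      75.000000    78.000000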